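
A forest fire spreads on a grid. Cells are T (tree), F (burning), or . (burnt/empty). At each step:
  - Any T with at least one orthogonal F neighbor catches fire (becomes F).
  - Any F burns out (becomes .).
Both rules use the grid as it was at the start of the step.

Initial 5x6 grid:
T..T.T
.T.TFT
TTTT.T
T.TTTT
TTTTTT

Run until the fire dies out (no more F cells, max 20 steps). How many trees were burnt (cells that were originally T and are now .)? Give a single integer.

Step 1: +2 fires, +1 burnt (F count now 2)
Step 2: +4 fires, +2 burnt (F count now 4)
Step 3: +3 fires, +4 burnt (F count now 3)
Step 4: +5 fires, +3 burnt (F count now 5)
Step 5: +4 fires, +5 burnt (F count now 4)
Step 6: +2 fires, +4 burnt (F count now 2)
Step 7: +1 fires, +2 burnt (F count now 1)
Step 8: +0 fires, +1 burnt (F count now 0)
Fire out after step 8
Initially T: 22, now '.': 29
Total burnt (originally-T cells now '.'): 21

Answer: 21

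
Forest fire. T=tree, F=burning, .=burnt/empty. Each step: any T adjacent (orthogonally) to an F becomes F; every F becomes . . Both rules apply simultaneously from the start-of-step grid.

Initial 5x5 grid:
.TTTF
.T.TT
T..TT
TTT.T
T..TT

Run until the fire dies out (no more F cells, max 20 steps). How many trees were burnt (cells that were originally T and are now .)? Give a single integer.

Answer: 11

Derivation:
Step 1: +2 fires, +1 burnt (F count now 2)
Step 2: +3 fires, +2 burnt (F count now 3)
Step 3: +3 fires, +3 burnt (F count now 3)
Step 4: +2 fires, +3 burnt (F count now 2)
Step 5: +1 fires, +2 burnt (F count now 1)
Step 6: +0 fires, +1 burnt (F count now 0)
Fire out after step 6
Initially T: 16, now '.': 20
Total burnt (originally-T cells now '.'): 11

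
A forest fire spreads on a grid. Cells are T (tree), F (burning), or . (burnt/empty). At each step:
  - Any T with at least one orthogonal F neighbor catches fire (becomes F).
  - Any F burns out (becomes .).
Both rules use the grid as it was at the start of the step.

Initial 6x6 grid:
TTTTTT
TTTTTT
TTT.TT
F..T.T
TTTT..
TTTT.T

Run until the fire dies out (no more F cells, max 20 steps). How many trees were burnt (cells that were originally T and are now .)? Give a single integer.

Step 1: +2 fires, +1 burnt (F count now 2)
Step 2: +4 fires, +2 burnt (F count now 4)
Step 3: +5 fires, +4 burnt (F count now 5)
Step 4: +4 fires, +5 burnt (F count now 4)
Step 5: +4 fires, +4 burnt (F count now 4)
Step 6: +2 fires, +4 burnt (F count now 2)
Step 7: +3 fires, +2 burnt (F count now 3)
Step 8: +2 fires, +3 burnt (F count now 2)
Step 9: +1 fires, +2 burnt (F count now 1)
Step 10: +0 fires, +1 burnt (F count now 0)
Fire out after step 10
Initially T: 28, now '.': 35
Total burnt (originally-T cells now '.'): 27

Answer: 27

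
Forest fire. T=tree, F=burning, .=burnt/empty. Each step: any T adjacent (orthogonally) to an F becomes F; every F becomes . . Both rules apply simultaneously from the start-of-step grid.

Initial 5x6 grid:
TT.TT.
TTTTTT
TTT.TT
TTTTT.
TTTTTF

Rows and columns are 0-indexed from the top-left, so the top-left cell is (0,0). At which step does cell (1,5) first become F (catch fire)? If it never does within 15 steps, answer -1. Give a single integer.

Step 1: cell (1,5)='T' (+1 fires, +1 burnt)
Step 2: cell (1,5)='T' (+2 fires, +1 burnt)
Step 3: cell (1,5)='T' (+3 fires, +2 burnt)
Step 4: cell (1,5)='T' (+4 fires, +3 burnt)
Step 5: cell (1,5)='F' (+6 fires, +4 burnt)
  -> target ignites at step 5
Step 6: cell (1,5)='.' (+4 fires, +6 burnt)
Step 7: cell (1,5)='.' (+2 fires, +4 burnt)
Step 8: cell (1,5)='.' (+2 fires, +2 burnt)
Step 9: cell (1,5)='.' (+1 fires, +2 burnt)
Step 10: cell (1,5)='.' (+0 fires, +1 burnt)
  fire out at step 10

5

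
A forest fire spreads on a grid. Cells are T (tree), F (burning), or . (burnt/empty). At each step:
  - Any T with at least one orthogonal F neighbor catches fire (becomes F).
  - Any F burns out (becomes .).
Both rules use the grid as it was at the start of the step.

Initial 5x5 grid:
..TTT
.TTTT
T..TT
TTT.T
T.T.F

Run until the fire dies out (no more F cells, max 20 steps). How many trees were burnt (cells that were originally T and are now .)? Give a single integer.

Answer: 10

Derivation:
Step 1: +1 fires, +1 burnt (F count now 1)
Step 2: +1 fires, +1 burnt (F count now 1)
Step 3: +2 fires, +1 burnt (F count now 2)
Step 4: +2 fires, +2 burnt (F count now 2)
Step 5: +2 fires, +2 burnt (F count now 2)
Step 6: +2 fires, +2 burnt (F count now 2)
Step 7: +0 fires, +2 burnt (F count now 0)
Fire out after step 7
Initially T: 16, now '.': 19
Total burnt (originally-T cells now '.'): 10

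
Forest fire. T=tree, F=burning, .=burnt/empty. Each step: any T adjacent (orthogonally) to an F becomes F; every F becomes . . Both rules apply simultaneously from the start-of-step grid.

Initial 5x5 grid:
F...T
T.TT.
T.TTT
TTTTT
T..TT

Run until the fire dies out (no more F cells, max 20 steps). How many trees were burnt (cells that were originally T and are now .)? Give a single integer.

Step 1: +1 fires, +1 burnt (F count now 1)
Step 2: +1 fires, +1 burnt (F count now 1)
Step 3: +1 fires, +1 burnt (F count now 1)
Step 4: +2 fires, +1 burnt (F count now 2)
Step 5: +1 fires, +2 burnt (F count now 1)
Step 6: +2 fires, +1 burnt (F count now 2)
Step 7: +4 fires, +2 burnt (F count now 4)
Step 8: +3 fires, +4 burnt (F count now 3)
Step 9: +0 fires, +3 burnt (F count now 0)
Fire out after step 9
Initially T: 16, now '.': 24
Total burnt (originally-T cells now '.'): 15

Answer: 15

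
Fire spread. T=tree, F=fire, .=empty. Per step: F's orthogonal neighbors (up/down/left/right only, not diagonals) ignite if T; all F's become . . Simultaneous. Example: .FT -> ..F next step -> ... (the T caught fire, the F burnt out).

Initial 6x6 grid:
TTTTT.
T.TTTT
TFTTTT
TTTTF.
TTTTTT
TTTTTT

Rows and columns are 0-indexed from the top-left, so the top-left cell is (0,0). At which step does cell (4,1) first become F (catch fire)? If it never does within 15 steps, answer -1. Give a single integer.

Step 1: cell (4,1)='T' (+6 fires, +2 burnt)
Step 2: cell (4,1)='F' (+11 fires, +6 burnt)
  -> target ignites at step 2
Step 3: cell (4,1)='.' (+10 fires, +11 burnt)
Step 4: cell (4,1)='.' (+4 fires, +10 burnt)
Step 5: cell (4,1)='.' (+0 fires, +4 burnt)
  fire out at step 5

2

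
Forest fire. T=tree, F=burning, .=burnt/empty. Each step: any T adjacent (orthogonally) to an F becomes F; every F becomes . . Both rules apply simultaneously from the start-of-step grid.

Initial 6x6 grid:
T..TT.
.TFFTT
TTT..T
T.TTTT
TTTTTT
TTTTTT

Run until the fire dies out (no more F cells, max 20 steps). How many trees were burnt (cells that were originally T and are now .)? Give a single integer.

Step 1: +4 fires, +2 burnt (F count now 4)
Step 2: +4 fires, +4 burnt (F count now 4)
Step 3: +4 fires, +4 burnt (F count now 4)
Step 4: +6 fires, +4 burnt (F count now 6)
Step 5: +5 fires, +6 burnt (F count now 5)
Step 6: +3 fires, +5 burnt (F count now 3)
Step 7: +0 fires, +3 burnt (F count now 0)
Fire out after step 7
Initially T: 27, now '.': 35
Total burnt (originally-T cells now '.'): 26

Answer: 26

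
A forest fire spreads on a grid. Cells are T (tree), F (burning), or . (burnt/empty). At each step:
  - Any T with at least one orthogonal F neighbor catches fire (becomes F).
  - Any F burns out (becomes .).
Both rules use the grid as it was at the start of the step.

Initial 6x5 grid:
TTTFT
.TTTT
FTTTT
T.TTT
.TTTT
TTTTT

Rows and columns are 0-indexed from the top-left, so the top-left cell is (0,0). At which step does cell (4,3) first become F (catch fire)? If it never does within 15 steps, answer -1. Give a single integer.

Step 1: cell (4,3)='T' (+5 fires, +2 burnt)
Step 2: cell (4,3)='T' (+6 fires, +5 burnt)
Step 3: cell (4,3)='T' (+4 fires, +6 burnt)
Step 4: cell (4,3)='F' (+3 fires, +4 burnt)
  -> target ignites at step 4
Step 5: cell (4,3)='.' (+4 fires, +3 burnt)
Step 6: cell (4,3)='.' (+2 fires, +4 burnt)
Step 7: cell (4,3)='.' (+1 fires, +2 burnt)
Step 8: cell (4,3)='.' (+0 fires, +1 burnt)
  fire out at step 8

4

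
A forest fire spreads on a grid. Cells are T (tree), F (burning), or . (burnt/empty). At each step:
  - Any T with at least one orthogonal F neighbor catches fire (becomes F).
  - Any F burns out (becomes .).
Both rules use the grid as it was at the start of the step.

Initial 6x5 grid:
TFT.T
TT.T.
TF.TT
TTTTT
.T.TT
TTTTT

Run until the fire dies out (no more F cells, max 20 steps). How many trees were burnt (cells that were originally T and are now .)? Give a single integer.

Answer: 21

Derivation:
Step 1: +5 fires, +2 burnt (F count now 5)
Step 2: +4 fires, +5 burnt (F count now 4)
Step 3: +2 fires, +4 burnt (F count now 2)
Step 4: +5 fires, +2 burnt (F count now 5)
Step 5: +4 fires, +5 burnt (F count now 4)
Step 6: +1 fires, +4 burnt (F count now 1)
Step 7: +0 fires, +1 burnt (F count now 0)
Fire out after step 7
Initially T: 22, now '.': 29
Total burnt (originally-T cells now '.'): 21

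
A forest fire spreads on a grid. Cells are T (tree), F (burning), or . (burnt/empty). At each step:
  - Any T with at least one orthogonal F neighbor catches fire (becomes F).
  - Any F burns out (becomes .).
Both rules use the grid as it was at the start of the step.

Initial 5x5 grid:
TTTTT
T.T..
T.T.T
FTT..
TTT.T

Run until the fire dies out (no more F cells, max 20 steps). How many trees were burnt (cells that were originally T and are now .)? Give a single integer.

Step 1: +3 fires, +1 burnt (F count now 3)
Step 2: +3 fires, +3 burnt (F count now 3)
Step 3: +3 fires, +3 burnt (F count now 3)
Step 4: +2 fires, +3 burnt (F count now 2)
Step 5: +1 fires, +2 burnt (F count now 1)
Step 6: +1 fires, +1 burnt (F count now 1)
Step 7: +1 fires, +1 burnt (F count now 1)
Step 8: +0 fires, +1 burnt (F count now 0)
Fire out after step 8
Initially T: 16, now '.': 23
Total burnt (originally-T cells now '.'): 14

Answer: 14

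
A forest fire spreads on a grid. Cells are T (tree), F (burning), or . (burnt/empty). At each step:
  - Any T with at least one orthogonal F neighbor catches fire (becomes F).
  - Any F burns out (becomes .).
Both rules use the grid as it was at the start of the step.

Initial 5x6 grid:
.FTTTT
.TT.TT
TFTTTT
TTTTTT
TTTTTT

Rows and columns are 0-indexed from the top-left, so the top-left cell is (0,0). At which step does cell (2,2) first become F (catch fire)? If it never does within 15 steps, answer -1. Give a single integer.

Step 1: cell (2,2)='F' (+5 fires, +2 burnt)
  -> target ignites at step 1
Step 2: cell (2,2)='.' (+6 fires, +5 burnt)
Step 3: cell (2,2)='.' (+5 fires, +6 burnt)
Step 4: cell (2,2)='.' (+5 fires, +5 burnt)
Step 5: cell (2,2)='.' (+3 fires, +5 burnt)
Step 6: cell (2,2)='.' (+1 fires, +3 burnt)
Step 7: cell (2,2)='.' (+0 fires, +1 burnt)
  fire out at step 7

1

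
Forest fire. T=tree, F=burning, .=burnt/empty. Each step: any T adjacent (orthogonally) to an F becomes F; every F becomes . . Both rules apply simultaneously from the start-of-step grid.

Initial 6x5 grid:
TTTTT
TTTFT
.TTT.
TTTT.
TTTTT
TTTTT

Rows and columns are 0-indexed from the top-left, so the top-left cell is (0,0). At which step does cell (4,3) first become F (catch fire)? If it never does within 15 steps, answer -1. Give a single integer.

Step 1: cell (4,3)='T' (+4 fires, +1 burnt)
Step 2: cell (4,3)='T' (+5 fires, +4 burnt)
Step 3: cell (4,3)='F' (+5 fires, +5 burnt)
  -> target ignites at step 3
Step 4: cell (4,3)='.' (+5 fires, +5 burnt)
Step 5: cell (4,3)='.' (+4 fires, +5 burnt)
Step 6: cell (4,3)='.' (+2 fires, +4 burnt)
Step 7: cell (4,3)='.' (+1 fires, +2 burnt)
Step 8: cell (4,3)='.' (+0 fires, +1 burnt)
  fire out at step 8

3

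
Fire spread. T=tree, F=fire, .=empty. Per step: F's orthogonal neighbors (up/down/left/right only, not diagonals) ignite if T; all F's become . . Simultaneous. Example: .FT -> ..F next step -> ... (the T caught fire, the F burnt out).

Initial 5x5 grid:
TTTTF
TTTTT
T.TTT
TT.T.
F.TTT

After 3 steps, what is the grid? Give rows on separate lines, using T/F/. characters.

Step 1: 3 trees catch fire, 2 burn out
  TTTF.
  TTTTF
  T.TTT
  FT.T.
  ..TTT
Step 2: 5 trees catch fire, 3 burn out
  TTF..
  TTTF.
  F.TTF
  .F.T.
  ..TTT
Step 3: 4 trees catch fire, 5 burn out
  TF...
  FTF..
  ..TF.
  ...T.
  ..TTT

TF...
FTF..
..TF.
...T.
..TTT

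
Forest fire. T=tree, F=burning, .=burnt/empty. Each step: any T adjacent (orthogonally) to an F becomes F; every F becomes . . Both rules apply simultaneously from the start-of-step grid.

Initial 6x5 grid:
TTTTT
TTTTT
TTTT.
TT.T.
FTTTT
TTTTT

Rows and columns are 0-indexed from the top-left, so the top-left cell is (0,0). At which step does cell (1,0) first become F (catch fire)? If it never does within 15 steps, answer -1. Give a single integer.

Step 1: cell (1,0)='T' (+3 fires, +1 burnt)
Step 2: cell (1,0)='T' (+4 fires, +3 burnt)
Step 3: cell (1,0)='F' (+4 fires, +4 burnt)
  -> target ignites at step 3
Step 4: cell (1,0)='.' (+6 fires, +4 burnt)
Step 5: cell (1,0)='.' (+4 fires, +6 burnt)
Step 6: cell (1,0)='.' (+2 fires, +4 burnt)
Step 7: cell (1,0)='.' (+2 fires, +2 burnt)
Step 8: cell (1,0)='.' (+1 fires, +2 burnt)
Step 9: cell (1,0)='.' (+0 fires, +1 burnt)
  fire out at step 9

3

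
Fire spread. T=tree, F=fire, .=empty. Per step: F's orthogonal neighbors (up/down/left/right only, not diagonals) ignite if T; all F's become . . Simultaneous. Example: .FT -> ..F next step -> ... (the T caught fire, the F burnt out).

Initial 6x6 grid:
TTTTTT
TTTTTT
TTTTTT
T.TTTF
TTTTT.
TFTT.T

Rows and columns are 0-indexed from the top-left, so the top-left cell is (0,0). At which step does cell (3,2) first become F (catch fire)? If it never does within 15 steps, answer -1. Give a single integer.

Step 1: cell (3,2)='T' (+5 fires, +2 burnt)
Step 2: cell (3,2)='T' (+7 fires, +5 burnt)
Step 3: cell (3,2)='F' (+6 fires, +7 burnt)
  -> target ignites at step 3
Step 4: cell (3,2)='.' (+4 fires, +6 burnt)
Step 5: cell (3,2)='.' (+4 fires, +4 burnt)
Step 6: cell (3,2)='.' (+3 fires, +4 burnt)
Step 7: cell (3,2)='.' (+1 fires, +3 burnt)
Step 8: cell (3,2)='.' (+0 fires, +1 burnt)
  fire out at step 8

3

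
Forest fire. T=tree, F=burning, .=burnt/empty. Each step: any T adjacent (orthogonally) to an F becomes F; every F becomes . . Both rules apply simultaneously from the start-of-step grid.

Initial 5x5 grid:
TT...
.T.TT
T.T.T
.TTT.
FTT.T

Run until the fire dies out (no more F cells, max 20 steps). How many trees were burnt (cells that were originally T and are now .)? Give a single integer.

Answer: 6

Derivation:
Step 1: +1 fires, +1 burnt (F count now 1)
Step 2: +2 fires, +1 burnt (F count now 2)
Step 3: +1 fires, +2 burnt (F count now 1)
Step 4: +2 fires, +1 burnt (F count now 2)
Step 5: +0 fires, +2 burnt (F count now 0)
Fire out after step 5
Initially T: 14, now '.': 17
Total burnt (originally-T cells now '.'): 6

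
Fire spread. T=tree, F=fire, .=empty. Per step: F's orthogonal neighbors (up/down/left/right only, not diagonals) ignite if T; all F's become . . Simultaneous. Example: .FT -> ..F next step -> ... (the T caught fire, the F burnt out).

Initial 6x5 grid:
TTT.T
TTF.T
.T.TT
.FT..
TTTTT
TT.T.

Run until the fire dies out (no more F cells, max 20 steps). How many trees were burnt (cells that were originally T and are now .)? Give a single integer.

Step 1: +5 fires, +2 burnt (F count now 5)
Step 2: +5 fires, +5 burnt (F count now 5)
Step 3: +3 fires, +5 burnt (F count now 3)
Step 4: +2 fires, +3 burnt (F count now 2)
Step 5: +0 fires, +2 burnt (F count now 0)
Fire out after step 5
Initially T: 19, now '.': 26
Total burnt (originally-T cells now '.'): 15

Answer: 15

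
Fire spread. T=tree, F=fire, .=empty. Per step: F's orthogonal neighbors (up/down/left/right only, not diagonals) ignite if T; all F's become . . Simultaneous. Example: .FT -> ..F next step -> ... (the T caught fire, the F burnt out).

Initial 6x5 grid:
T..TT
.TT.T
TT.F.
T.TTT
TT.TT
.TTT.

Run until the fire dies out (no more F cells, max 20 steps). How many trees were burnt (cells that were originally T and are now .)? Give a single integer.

Answer: 15

Derivation:
Step 1: +1 fires, +1 burnt (F count now 1)
Step 2: +3 fires, +1 burnt (F count now 3)
Step 3: +2 fires, +3 burnt (F count now 2)
Step 4: +1 fires, +2 burnt (F count now 1)
Step 5: +1 fires, +1 burnt (F count now 1)
Step 6: +1 fires, +1 burnt (F count now 1)
Step 7: +1 fires, +1 burnt (F count now 1)
Step 8: +1 fires, +1 burnt (F count now 1)
Step 9: +1 fires, +1 burnt (F count now 1)
Step 10: +1 fires, +1 burnt (F count now 1)
Step 11: +1 fires, +1 burnt (F count now 1)
Step 12: +1 fires, +1 burnt (F count now 1)
Step 13: +0 fires, +1 burnt (F count now 0)
Fire out after step 13
Initially T: 19, now '.': 26
Total burnt (originally-T cells now '.'): 15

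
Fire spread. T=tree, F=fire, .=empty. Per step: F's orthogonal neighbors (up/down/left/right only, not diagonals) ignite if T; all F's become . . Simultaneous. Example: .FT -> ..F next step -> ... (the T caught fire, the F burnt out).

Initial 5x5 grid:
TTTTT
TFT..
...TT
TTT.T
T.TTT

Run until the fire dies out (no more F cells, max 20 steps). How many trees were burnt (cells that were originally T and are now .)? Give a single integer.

Step 1: +3 fires, +1 burnt (F count now 3)
Step 2: +2 fires, +3 burnt (F count now 2)
Step 3: +1 fires, +2 burnt (F count now 1)
Step 4: +1 fires, +1 burnt (F count now 1)
Step 5: +0 fires, +1 burnt (F count now 0)
Fire out after step 5
Initially T: 17, now '.': 15
Total burnt (originally-T cells now '.'): 7

Answer: 7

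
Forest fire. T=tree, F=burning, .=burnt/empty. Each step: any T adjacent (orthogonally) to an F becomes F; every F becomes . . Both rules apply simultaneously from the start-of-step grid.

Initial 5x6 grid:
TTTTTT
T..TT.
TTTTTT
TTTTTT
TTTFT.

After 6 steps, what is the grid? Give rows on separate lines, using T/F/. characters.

Step 1: 3 trees catch fire, 1 burn out
  TTTTTT
  T..TT.
  TTTTTT
  TTTFTT
  TTF.F.
Step 2: 4 trees catch fire, 3 burn out
  TTTTTT
  T..TT.
  TTTFTT
  TTF.FT
  TF....
Step 3: 6 trees catch fire, 4 burn out
  TTTTTT
  T..FT.
  TTF.FT
  TF...F
  F.....
Step 4: 5 trees catch fire, 6 burn out
  TTTFTT
  T...F.
  TF...F
  F.....
  ......
Step 5: 3 trees catch fire, 5 burn out
  TTF.FT
  T.....
  F.....
  ......
  ......
Step 6: 3 trees catch fire, 3 burn out
  TF...F
  F.....
  ......
  ......
  ......

TF...F
F.....
......
......
......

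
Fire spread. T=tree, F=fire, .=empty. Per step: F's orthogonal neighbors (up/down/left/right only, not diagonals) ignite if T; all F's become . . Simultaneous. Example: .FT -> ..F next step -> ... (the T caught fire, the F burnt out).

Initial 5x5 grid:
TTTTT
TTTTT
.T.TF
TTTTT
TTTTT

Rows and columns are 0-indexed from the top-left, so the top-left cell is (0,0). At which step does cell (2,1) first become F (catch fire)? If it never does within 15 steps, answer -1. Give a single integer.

Step 1: cell (2,1)='T' (+3 fires, +1 burnt)
Step 2: cell (2,1)='T' (+4 fires, +3 burnt)
Step 3: cell (2,1)='T' (+4 fires, +4 burnt)
Step 4: cell (2,1)='T' (+4 fires, +4 burnt)
Step 5: cell (2,1)='F' (+5 fires, +4 burnt)
  -> target ignites at step 5
Step 6: cell (2,1)='.' (+2 fires, +5 burnt)
Step 7: cell (2,1)='.' (+0 fires, +2 burnt)
  fire out at step 7

5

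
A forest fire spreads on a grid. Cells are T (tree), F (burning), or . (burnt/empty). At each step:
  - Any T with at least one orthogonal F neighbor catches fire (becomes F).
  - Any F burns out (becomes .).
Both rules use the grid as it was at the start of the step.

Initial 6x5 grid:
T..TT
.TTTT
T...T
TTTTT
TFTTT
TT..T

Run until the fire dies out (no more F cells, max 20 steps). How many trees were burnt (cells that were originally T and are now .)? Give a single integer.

Answer: 20

Derivation:
Step 1: +4 fires, +1 burnt (F count now 4)
Step 2: +4 fires, +4 burnt (F count now 4)
Step 3: +3 fires, +4 burnt (F count now 3)
Step 4: +2 fires, +3 burnt (F count now 2)
Step 5: +1 fires, +2 burnt (F count now 1)
Step 6: +1 fires, +1 burnt (F count now 1)
Step 7: +2 fires, +1 burnt (F count now 2)
Step 8: +2 fires, +2 burnt (F count now 2)
Step 9: +1 fires, +2 burnt (F count now 1)
Step 10: +0 fires, +1 burnt (F count now 0)
Fire out after step 10
Initially T: 21, now '.': 29
Total burnt (originally-T cells now '.'): 20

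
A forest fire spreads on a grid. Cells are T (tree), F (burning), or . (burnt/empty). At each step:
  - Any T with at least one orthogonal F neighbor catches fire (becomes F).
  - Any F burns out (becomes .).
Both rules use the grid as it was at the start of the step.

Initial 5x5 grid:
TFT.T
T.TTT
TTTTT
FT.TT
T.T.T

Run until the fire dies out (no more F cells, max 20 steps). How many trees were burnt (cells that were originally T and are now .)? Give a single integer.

Step 1: +5 fires, +2 burnt (F count now 5)
Step 2: +3 fires, +5 burnt (F count now 3)
Step 3: +2 fires, +3 burnt (F count now 2)
Step 4: +2 fires, +2 burnt (F count now 2)
Step 5: +3 fires, +2 burnt (F count now 3)
Step 6: +1 fires, +3 burnt (F count now 1)
Step 7: +1 fires, +1 burnt (F count now 1)
Step 8: +0 fires, +1 burnt (F count now 0)
Fire out after step 8
Initially T: 18, now '.': 24
Total burnt (originally-T cells now '.'): 17

Answer: 17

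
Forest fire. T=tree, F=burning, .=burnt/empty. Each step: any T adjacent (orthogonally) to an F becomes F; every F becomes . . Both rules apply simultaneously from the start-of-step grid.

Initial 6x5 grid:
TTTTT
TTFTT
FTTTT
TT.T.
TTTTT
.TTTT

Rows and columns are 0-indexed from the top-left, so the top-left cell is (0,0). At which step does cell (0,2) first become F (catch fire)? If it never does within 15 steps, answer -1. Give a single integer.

Step 1: cell (0,2)='F' (+7 fires, +2 burnt)
  -> target ignites at step 1
Step 2: cell (0,2)='.' (+7 fires, +7 burnt)
Step 3: cell (0,2)='.' (+4 fires, +7 burnt)
Step 4: cell (0,2)='.' (+3 fires, +4 burnt)
Step 5: cell (0,2)='.' (+3 fires, +3 burnt)
Step 6: cell (0,2)='.' (+1 fires, +3 burnt)
Step 7: cell (0,2)='.' (+0 fires, +1 burnt)
  fire out at step 7

1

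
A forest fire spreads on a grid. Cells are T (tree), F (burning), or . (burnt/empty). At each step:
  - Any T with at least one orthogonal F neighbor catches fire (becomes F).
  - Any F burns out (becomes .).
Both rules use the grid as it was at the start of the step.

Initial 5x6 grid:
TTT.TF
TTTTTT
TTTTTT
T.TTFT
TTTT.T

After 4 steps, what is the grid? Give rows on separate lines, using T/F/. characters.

Step 1: 5 trees catch fire, 2 burn out
  TTT.F.
  TTTTTF
  TTTTFT
  T.TF.F
  TTTT.T
Step 2: 6 trees catch fire, 5 burn out
  TTT...
  TTTTF.
  TTTF.F
  T.F...
  TTTF.F
Step 3: 3 trees catch fire, 6 burn out
  TTT...
  TTTF..
  TTF...
  T.....
  TTF...
Step 4: 3 trees catch fire, 3 burn out
  TTT...
  TTF...
  TF....
  T.....
  TF....

TTT...
TTF...
TF....
T.....
TF....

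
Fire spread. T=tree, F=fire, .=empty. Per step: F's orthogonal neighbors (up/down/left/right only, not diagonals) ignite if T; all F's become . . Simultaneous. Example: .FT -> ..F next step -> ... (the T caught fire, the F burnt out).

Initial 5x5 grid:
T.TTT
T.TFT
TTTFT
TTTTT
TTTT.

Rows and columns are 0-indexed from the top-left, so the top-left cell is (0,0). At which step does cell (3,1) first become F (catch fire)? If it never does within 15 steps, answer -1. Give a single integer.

Step 1: cell (3,1)='T' (+6 fires, +2 burnt)
Step 2: cell (3,1)='T' (+6 fires, +6 burnt)
Step 3: cell (3,1)='F' (+3 fires, +6 burnt)
  -> target ignites at step 3
Step 4: cell (3,1)='.' (+3 fires, +3 burnt)
Step 5: cell (3,1)='.' (+2 fires, +3 burnt)
Step 6: cell (3,1)='.' (+0 fires, +2 burnt)
  fire out at step 6

3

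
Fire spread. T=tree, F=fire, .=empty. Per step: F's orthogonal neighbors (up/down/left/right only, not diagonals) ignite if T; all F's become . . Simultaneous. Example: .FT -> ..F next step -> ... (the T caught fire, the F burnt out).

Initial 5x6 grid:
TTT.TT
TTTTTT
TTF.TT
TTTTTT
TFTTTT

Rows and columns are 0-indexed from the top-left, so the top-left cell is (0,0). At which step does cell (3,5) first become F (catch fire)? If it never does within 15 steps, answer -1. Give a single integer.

Step 1: cell (3,5)='T' (+6 fires, +2 burnt)
Step 2: cell (3,5)='T' (+7 fires, +6 burnt)
Step 3: cell (3,5)='T' (+5 fires, +7 burnt)
Step 4: cell (3,5)='F' (+6 fires, +5 burnt)
  -> target ignites at step 4
Step 5: cell (3,5)='.' (+2 fires, +6 burnt)
Step 6: cell (3,5)='.' (+0 fires, +2 burnt)
  fire out at step 6

4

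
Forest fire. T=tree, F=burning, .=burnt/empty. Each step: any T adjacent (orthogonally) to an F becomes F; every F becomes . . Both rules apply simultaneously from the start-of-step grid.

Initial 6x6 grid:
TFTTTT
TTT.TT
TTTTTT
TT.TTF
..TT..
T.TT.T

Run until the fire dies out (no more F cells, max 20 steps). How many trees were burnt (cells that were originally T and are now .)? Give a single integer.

Answer: 24

Derivation:
Step 1: +5 fires, +2 burnt (F count now 5)
Step 2: +7 fires, +5 burnt (F count now 7)
Step 3: +8 fires, +7 burnt (F count now 8)
Step 4: +3 fires, +8 burnt (F count now 3)
Step 5: +1 fires, +3 burnt (F count now 1)
Step 6: +0 fires, +1 burnt (F count now 0)
Fire out after step 6
Initially T: 26, now '.': 34
Total burnt (originally-T cells now '.'): 24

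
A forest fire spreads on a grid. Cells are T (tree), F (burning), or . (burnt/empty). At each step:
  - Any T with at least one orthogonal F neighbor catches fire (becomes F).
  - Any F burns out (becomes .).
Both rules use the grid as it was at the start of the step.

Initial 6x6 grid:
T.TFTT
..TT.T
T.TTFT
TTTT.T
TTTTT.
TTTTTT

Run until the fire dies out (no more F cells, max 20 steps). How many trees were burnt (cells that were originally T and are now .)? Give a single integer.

Answer: 26

Derivation:
Step 1: +5 fires, +2 burnt (F count now 5)
Step 2: +6 fires, +5 burnt (F count now 6)
Step 3: +2 fires, +6 burnt (F count now 2)
Step 4: +4 fires, +2 burnt (F count now 4)
Step 5: +4 fires, +4 burnt (F count now 4)
Step 6: +4 fires, +4 burnt (F count now 4)
Step 7: +1 fires, +4 burnt (F count now 1)
Step 8: +0 fires, +1 burnt (F count now 0)
Fire out after step 8
Initially T: 27, now '.': 35
Total burnt (originally-T cells now '.'): 26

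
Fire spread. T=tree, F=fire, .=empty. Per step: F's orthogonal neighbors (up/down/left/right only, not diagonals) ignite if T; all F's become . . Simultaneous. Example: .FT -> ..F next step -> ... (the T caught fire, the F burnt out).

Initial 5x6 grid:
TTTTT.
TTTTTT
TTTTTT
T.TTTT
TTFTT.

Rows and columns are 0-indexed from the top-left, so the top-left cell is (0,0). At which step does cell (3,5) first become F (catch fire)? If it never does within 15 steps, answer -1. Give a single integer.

Step 1: cell (3,5)='T' (+3 fires, +1 burnt)
Step 2: cell (3,5)='T' (+4 fires, +3 burnt)
Step 3: cell (3,5)='T' (+5 fires, +4 burnt)
Step 4: cell (3,5)='F' (+6 fires, +5 burnt)
  -> target ignites at step 4
Step 5: cell (3,5)='.' (+5 fires, +6 burnt)
Step 6: cell (3,5)='.' (+3 fires, +5 burnt)
Step 7: cell (3,5)='.' (+0 fires, +3 burnt)
  fire out at step 7

4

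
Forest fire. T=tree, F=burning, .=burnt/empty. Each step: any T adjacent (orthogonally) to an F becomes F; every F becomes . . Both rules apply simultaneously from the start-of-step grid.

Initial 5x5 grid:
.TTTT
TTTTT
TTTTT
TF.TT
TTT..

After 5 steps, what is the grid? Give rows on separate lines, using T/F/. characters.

Step 1: 3 trees catch fire, 1 burn out
  .TTTT
  TTTTT
  TFTTT
  F..TT
  TFT..
Step 2: 5 trees catch fire, 3 burn out
  .TTTT
  TFTTT
  F.FTT
  ...TT
  F.F..
Step 3: 4 trees catch fire, 5 burn out
  .FTTT
  F.FTT
  ...FT
  ...TT
  .....
Step 4: 4 trees catch fire, 4 burn out
  ..FTT
  ...FT
  ....F
  ...FT
  .....
Step 5: 3 trees catch fire, 4 burn out
  ...FT
  ....F
  .....
  ....F
  .....

...FT
....F
.....
....F
.....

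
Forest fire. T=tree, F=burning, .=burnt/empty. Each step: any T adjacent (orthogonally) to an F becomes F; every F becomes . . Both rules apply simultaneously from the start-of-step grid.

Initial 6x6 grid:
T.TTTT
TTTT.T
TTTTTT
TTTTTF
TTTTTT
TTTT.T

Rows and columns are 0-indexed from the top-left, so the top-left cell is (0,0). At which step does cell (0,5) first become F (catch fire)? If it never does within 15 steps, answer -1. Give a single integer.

Step 1: cell (0,5)='T' (+3 fires, +1 burnt)
Step 2: cell (0,5)='T' (+5 fires, +3 burnt)
Step 3: cell (0,5)='F' (+4 fires, +5 burnt)
  -> target ignites at step 3
Step 4: cell (0,5)='.' (+6 fires, +4 burnt)
Step 5: cell (0,5)='.' (+6 fires, +6 burnt)
Step 6: cell (0,5)='.' (+5 fires, +6 burnt)
Step 7: cell (0,5)='.' (+2 fires, +5 burnt)
Step 8: cell (0,5)='.' (+1 fires, +2 burnt)
Step 9: cell (0,5)='.' (+0 fires, +1 burnt)
  fire out at step 9

3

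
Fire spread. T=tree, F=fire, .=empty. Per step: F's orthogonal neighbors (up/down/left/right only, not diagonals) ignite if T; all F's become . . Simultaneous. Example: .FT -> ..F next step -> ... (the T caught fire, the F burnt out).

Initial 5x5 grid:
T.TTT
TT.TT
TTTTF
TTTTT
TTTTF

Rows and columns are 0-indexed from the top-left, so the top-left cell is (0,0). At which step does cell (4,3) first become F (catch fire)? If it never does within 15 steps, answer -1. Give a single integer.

Step 1: cell (4,3)='F' (+4 fires, +2 burnt)
  -> target ignites at step 1
Step 2: cell (4,3)='.' (+5 fires, +4 burnt)
Step 3: cell (4,3)='.' (+4 fires, +5 burnt)
Step 4: cell (4,3)='.' (+5 fires, +4 burnt)
Step 5: cell (4,3)='.' (+2 fires, +5 burnt)
Step 6: cell (4,3)='.' (+1 fires, +2 burnt)
Step 7: cell (4,3)='.' (+0 fires, +1 burnt)
  fire out at step 7

1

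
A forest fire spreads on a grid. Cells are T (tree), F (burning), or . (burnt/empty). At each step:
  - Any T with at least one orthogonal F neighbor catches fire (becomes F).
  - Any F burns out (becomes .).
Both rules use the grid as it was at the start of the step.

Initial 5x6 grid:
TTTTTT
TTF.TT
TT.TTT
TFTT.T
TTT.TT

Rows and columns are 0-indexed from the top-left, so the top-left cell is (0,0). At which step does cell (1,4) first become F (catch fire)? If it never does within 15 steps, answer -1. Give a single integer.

Step 1: cell (1,4)='T' (+6 fires, +2 burnt)
Step 2: cell (1,4)='T' (+7 fires, +6 burnt)
Step 3: cell (1,4)='T' (+3 fires, +7 burnt)
Step 4: cell (1,4)='F' (+3 fires, +3 burnt)
  -> target ignites at step 4
Step 5: cell (1,4)='.' (+2 fires, +3 burnt)
Step 6: cell (1,4)='.' (+1 fires, +2 burnt)
Step 7: cell (1,4)='.' (+1 fires, +1 burnt)
Step 8: cell (1,4)='.' (+1 fires, +1 burnt)
Step 9: cell (1,4)='.' (+0 fires, +1 burnt)
  fire out at step 9

4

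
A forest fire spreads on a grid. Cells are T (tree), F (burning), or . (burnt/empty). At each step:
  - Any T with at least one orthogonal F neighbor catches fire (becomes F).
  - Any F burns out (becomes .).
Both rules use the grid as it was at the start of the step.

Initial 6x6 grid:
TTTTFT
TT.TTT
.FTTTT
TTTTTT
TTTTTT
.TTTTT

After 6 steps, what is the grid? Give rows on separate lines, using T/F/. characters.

Step 1: 6 trees catch fire, 2 burn out
  TTTF.F
  TF.TFT
  ..FTTT
  TFTTTT
  TTTTTT
  .TTTTT
Step 2: 10 trees catch fire, 6 burn out
  TFF...
  F..F.F
  ...FFT
  F.FTTT
  TFTTTT
  .TTTTT
Step 3: 7 trees catch fire, 10 burn out
  F.....
  ......
  .....F
  ...FFT
  F.FTTT
  .FTTTT
Step 4: 4 trees catch fire, 7 burn out
  ......
  ......
  ......
  .....F
  ...FFT
  ..FTTT
Step 5: 3 trees catch fire, 4 burn out
  ......
  ......
  ......
  ......
  .....F
  ...FFT
Step 6: 1 trees catch fire, 3 burn out
  ......
  ......
  ......
  ......
  ......
  .....F

......
......
......
......
......
.....F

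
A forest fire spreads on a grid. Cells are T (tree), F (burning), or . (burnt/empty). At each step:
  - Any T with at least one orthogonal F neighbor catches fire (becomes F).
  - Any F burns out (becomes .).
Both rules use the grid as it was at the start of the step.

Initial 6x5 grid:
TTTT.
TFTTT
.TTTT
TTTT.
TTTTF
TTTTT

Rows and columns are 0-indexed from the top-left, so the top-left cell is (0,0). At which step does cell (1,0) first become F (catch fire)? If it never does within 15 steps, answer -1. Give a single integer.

Step 1: cell (1,0)='F' (+6 fires, +2 burnt)
  -> target ignites at step 1
Step 2: cell (1,0)='.' (+8 fires, +6 burnt)
Step 3: cell (1,0)='.' (+7 fires, +8 burnt)
Step 4: cell (1,0)='.' (+3 fires, +7 burnt)
Step 5: cell (1,0)='.' (+1 fires, +3 burnt)
Step 6: cell (1,0)='.' (+0 fires, +1 burnt)
  fire out at step 6

1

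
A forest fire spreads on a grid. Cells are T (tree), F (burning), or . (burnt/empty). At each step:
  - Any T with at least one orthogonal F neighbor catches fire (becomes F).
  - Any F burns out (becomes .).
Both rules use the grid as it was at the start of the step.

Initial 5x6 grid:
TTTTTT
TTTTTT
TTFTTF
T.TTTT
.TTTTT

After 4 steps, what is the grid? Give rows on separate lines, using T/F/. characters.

Step 1: 7 trees catch fire, 2 burn out
  TTTTTT
  TTFTTF
  TF.FF.
  T.FTTF
  .TTTTT
Step 2: 10 trees catch fire, 7 burn out
  TTFTTF
  TF.FF.
  F.....
  T..FF.
  .TFTTF
Step 3: 8 trees catch fire, 10 burn out
  TF.FF.
  F.....
  ......
  F.....
  .F.FF.
Step 4: 1 trees catch fire, 8 burn out
  F.....
  ......
  ......
  ......
  ......

F.....
......
......
......
......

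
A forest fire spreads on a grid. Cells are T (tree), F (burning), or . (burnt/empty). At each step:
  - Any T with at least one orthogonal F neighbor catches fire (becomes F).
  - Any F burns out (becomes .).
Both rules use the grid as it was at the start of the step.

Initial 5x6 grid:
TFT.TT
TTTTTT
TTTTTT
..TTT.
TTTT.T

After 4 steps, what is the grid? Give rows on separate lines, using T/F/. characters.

Step 1: 3 trees catch fire, 1 burn out
  F.F.TT
  TFTTTT
  TTTTTT
  ..TTT.
  TTTT.T
Step 2: 3 trees catch fire, 3 burn out
  ....TT
  F.FTTT
  TFTTTT
  ..TTT.
  TTTT.T
Step 3: 3 trees catch fire, 3 burn out
  ....TT
  ...FTT
  F.FTTT
  ..TTT.
  TTTT.T
Step 4: 3 trees catch fire, 3 burn out
  ....TT
  ....FT
  ...FTT
  ..FTT.
  TTTT.T

....TT
....FT
...FTT
..FTT.
TTTT.T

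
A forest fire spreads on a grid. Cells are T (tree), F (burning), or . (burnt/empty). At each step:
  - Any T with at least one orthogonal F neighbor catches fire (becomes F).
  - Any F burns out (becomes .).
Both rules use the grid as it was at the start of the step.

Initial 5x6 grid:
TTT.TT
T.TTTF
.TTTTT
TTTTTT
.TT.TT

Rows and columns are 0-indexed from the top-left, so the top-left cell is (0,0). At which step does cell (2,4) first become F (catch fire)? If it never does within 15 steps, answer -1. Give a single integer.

Step 1: cell (2,4)='T' (+3 fires, +1 burnt)
Step 2: cell (2,4)='F' (+4 fires, +3 burnt)
  -> target ignites at step 2
Step 3: cell (2,4)='.' (+4 fires, +4 burnt)
Step 4: cell (2,4)='.' (+4 fires, +4 burnt)
Step 5: cell (2,4)='.' (+3 fires, +4 burnt)
Step 6: cell (2,4)='.' (+3 fires, +3 burnt)
Step 7: cell (2,4)='.' (+3 fires, +3 burnt)
Step 8: cell (2,4)='.' (+0 fires, +3 burnt)
  fire out at step 8

2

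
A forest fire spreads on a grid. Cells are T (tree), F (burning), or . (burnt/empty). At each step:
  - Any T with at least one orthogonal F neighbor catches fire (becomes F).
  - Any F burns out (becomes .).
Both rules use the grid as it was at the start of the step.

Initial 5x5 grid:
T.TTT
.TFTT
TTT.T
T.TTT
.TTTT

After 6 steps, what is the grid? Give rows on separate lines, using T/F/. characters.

Step 1: 4 trees catch fire, 1 burn out
  T.FTT
  .F.FT
  TTF.T
  T.TTT
  .TTTT
Step 2: 4 trees catch fire, 4 burn out
  T..FT
  ....F
  TF..T
  T.FTT
  .TTTT
Step 3: 5 trees catch fire, 4 burn out
  T...F
  .....
  F...F
  T..FT
  .TFTT
Step 4: 4 trees catch fire, 5 burn out
  T....
  .....
  .....
  F...F
  .F.FT
Step 5: 1 trees catch fire, 4 burn out
  T....
  .....
  .....
  .....
  ....F
Step 6: 0 trees catch fire, 1 burn out
  T....
  .....
  .....
  .....
  .....

T....
.....
.....
.....
.....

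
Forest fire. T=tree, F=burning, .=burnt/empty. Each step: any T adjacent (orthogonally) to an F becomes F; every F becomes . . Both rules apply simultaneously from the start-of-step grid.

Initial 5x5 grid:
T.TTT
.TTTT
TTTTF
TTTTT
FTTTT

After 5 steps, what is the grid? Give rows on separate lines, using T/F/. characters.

Step 1: 5 trees catch fire, 2 burn out
  T.TTT
  .TTTF
  TTTF.
  FTTTF
  .FTTT
Step 2: 8 trees catch fire, 5 burn out
  T.TTF
  .TTF.
  FTF..
  .FTF.
  ..FTF
Step 3: 5 trees catch fire, 8 burn out
  T.TF.
  .TF..
  .F...
  ..F..
  ...F.
Step 4: 2 trees catch fire, 5 burn out
  T.F..
  .F...
  .....
  .....
  .....
Step 5: 0 trees catch fire, 2 burn out
  T....
  .....
  .....
  .....
  .....

T....
.....
.....
.....
.....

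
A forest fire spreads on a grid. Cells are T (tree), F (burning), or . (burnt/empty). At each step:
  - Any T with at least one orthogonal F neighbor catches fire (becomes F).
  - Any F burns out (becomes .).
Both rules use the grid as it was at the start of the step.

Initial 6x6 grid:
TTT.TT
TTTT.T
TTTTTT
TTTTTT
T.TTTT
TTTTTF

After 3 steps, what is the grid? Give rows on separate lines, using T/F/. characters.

Step 1: 2 trees catch fire, 1 burn out
  TTT.TT
  TTTT.T
  TTTTTT
  TTTTTT
  T.TTTF
  TTTTF.
Step 2: 3 trees catch fire, 2 burn out
  TTT.TT
  TTTT.T
  TTTTTT
  TTTTTF
  T.TTF.
  TTTF..
Step 3: 4 trees catch fire, 3 burn out
  TTT.TT
  TTTT.T
  TTTTTF
  TTTTF.
  T.TF..
  TTF...

TTT.TT
TTTT.T
TTTTTF
TTTTF.
T.TF..
TTF...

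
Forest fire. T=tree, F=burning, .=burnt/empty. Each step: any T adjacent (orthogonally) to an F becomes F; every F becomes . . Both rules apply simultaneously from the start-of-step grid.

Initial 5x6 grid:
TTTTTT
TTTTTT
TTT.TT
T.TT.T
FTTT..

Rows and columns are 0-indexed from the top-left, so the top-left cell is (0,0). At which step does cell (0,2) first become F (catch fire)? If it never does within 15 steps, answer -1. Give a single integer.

Step 1: cell (0,2)='T' (+2 fires, +1 burnt)
Step 2: cell (0,2)='T' (+2 fires, +2 burnt)
Step 3: cell (0,2)='T' (+4 fires, +2 burnt)
Step 4: cell (0,2)='T' (+4 fires, +4 burnt)
Step 5: cell (0,2)='T' (+2 fires, +4 burnt)
Step 6: cell (0,2)='F' (+2 fires, +2 burnt)
  -> target ignites at step 6
Step 7: cell (0,2)='.' (+2 fires, +2 burnt)
Step 8: cell (0,2)='.' (+3 fires, +2 burnt)
Step 9: cell (0,2)='.' (+2 fires, +3 burnt)
Step 10: cell (0,2)='.' (+1 fires, +2 burnt)
Step 11: cell (0,2)='.' (+0 fires, +1 burnt)
  fire out at step 11

6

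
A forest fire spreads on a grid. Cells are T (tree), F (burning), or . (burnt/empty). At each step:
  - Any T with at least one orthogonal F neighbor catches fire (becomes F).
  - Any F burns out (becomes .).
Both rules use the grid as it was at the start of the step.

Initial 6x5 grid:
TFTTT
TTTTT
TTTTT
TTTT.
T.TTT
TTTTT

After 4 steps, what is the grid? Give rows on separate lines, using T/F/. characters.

Step 1: 3 trees catch fire, 1 burn out
  F.FTT
  TFTTT
  TTTTT
  TTTT.
  T.TTT
  TTTTT
Step 2: 4 trees catch fire, 3 burn out
  ...FT
  F.FTT
  TFTTT
  TTTT.
  T.TTT
  TTTTT
Step 3: 5 trees catch fire, 4 burn out
  ....F
  ...FT
  F.FTT
  TFTT.
  T.TTT
  TTTTT
Step 4: 4 trees catch fire, 5 burn out
  .....
  ....F
  ...FT
  F.FT.
  T.TTT
  TTTTT

.....
....F
...FT
F.FT.
T.TTT
TTTTT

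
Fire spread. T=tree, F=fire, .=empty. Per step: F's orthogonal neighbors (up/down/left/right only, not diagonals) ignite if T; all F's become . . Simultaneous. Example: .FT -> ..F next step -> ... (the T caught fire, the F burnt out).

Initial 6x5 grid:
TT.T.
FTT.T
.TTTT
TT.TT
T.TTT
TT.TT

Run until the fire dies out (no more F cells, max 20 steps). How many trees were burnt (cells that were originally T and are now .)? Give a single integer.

Answer: 21

Derivation:
Step 1: +2 fires, +1 burnt (F count now 2)
Step 2: +3 fires, +2 burnt (F count now 3)
Step 3: +2 fires, +3 burnt (F count now 2)
Step 4: +2 fires, +2 burnt (F count now 2)
Step 5: +3 fires, +2 burnt (F count now 3)
Step 6: +4 fires, +3 burnt (F count now 4)
Step 7: +4 fires, +4 burnt (F count now 4)
Step 8: +1 fires, +4 burnt (F count now 1)
Step 9: +0 fires, +1 burnt (F count now 0)
Fire out after step 9
Initially T: 22, now '.': 29
Total burnt (originally-T cells now '.'): 21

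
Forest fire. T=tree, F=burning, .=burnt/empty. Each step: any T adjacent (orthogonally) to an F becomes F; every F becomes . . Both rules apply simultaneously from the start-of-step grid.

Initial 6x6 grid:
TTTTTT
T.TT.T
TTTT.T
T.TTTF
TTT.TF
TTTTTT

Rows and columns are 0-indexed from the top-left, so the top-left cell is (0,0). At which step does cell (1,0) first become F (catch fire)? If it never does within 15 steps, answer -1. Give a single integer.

Step 1: cell (1,0)='T' (+4 fires, +2 burnt)
Step 2: cell (1,0)='T' (+3 fires, +4 burnt)
Step 3: cell (1,0)='T' (+4 fires, +3 burnt)
Step 4: cell (1,0)='T' (+5 fires, +4 burnt)
Step 5: cell (1,0)='T' (+5 fires, +5 burnt)
Step 6: cell (1,0)='T' (+4 fires, +5 burnt)
Step 7: cell (1,0)='F' (+3 fires, +4 burnt)
  -> target ignites at step 7
Step 8: cell (1,0)='.' (+1 fires, +3 burnt)
Step 9: cell (1,0)='.' (+0 fires, +1 burnt)
  fire out at step 9

7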